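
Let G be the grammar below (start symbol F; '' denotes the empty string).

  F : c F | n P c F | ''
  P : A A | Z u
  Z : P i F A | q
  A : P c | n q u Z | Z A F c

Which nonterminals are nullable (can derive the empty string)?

{ F }

Directly nullable (have an ''-production): F.
No other nonterminal has a production whose RHS symbols are all nullable.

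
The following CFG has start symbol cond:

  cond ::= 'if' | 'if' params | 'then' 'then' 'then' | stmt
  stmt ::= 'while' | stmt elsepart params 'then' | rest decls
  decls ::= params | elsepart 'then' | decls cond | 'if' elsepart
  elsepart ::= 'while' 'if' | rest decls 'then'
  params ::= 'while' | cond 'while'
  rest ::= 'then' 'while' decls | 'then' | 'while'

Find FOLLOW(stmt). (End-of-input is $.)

{ $, 'if', 'then', 'while' }

In cond ::= stmt: stmt is at the end, add FOLLOW(cond) = { $, 'if', 'then', 'while' }.
In stmt ::= stmt elsepart params 'then': add FIRST(elsepart params 'then') = { 'then', 'while' }.
Union: FOLLOW(stmt) = { $, 'if', 'then', 'while' }.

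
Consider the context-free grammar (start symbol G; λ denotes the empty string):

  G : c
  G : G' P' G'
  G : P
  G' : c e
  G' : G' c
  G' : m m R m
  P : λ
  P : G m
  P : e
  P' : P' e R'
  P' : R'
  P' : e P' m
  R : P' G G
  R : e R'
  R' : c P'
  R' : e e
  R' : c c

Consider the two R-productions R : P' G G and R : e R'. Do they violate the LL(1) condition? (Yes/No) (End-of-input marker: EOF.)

FIRST(P' G G) = { c, e } and FIRST(e R') = { e }.
Both contain e, so the two alternatives are not disjoint — LL(1) conflict.

Yes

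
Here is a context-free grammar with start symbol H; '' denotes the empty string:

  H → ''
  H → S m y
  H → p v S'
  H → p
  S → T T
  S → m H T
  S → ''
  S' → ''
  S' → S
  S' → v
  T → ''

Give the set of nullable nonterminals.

{ H, S, S', T }

Directly nullable (have an ''-production): H, S, S', T.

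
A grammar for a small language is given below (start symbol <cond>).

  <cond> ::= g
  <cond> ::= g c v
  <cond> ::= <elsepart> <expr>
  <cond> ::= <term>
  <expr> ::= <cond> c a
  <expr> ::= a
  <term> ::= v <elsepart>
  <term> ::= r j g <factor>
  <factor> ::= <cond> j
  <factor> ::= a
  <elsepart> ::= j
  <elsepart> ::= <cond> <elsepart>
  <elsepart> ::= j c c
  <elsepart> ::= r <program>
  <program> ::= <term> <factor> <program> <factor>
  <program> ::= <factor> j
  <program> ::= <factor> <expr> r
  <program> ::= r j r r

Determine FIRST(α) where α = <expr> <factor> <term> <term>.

{ a, g, j, r, v }

Add FIRST(<expr>) = { a, g, j, r, v }; <expr> is not nullable, stop.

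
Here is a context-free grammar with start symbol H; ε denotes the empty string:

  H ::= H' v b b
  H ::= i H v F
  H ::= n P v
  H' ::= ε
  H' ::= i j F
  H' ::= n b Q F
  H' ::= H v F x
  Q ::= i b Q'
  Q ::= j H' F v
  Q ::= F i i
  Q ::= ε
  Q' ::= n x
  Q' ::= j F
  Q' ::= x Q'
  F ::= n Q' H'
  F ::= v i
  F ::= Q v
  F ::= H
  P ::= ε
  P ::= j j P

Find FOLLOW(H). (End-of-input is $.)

{ $, i, j, n, v, x }

H is the start symbol, so $ ∈ FOLLOW(H).
In H ::= i H v F: add FIRST(v F) = { v }.
In H' ::= H v F x: add FIRST(v F x) = { v }.
In F ::= H: H is at the end, add FOLLOW(F) = { $, i, j, n, v, x }.
Union: FOLLOW(H) = { $, i, j, n, v, x }.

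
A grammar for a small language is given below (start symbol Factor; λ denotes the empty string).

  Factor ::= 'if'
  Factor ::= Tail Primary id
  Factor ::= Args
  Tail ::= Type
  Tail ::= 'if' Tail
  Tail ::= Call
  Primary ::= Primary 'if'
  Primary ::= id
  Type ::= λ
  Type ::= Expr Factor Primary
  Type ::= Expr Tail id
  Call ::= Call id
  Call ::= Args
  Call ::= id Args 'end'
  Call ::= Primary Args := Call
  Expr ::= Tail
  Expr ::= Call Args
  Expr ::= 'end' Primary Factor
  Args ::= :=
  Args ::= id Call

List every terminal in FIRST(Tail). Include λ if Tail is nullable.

{ 'end', 'if', :=, id, λ }

From Tail ::= Type: add FIRST(Type) = { 'end', 'if', :=, id, λ } (including λ since Type is nullable).
Tail ::= 'if' Tail contributes {'if'}.
From Tail ::= Call: add FIRST(Call) = { :=, id }.
Union: FIRST(Tail) = { 'end', 'if', :=, id, λ }.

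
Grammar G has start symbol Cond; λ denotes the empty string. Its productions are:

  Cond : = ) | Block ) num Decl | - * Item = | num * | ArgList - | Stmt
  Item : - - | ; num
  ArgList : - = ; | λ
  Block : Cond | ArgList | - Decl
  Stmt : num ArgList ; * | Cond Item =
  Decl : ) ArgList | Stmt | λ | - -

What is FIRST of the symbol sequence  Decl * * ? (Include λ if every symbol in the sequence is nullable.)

{ ), *, -, =, num }

Add FIRST(Decl)\{λ} = { ), -, =, num }; Decl is nullable, continue.
* is a terminal; add {*} and stop.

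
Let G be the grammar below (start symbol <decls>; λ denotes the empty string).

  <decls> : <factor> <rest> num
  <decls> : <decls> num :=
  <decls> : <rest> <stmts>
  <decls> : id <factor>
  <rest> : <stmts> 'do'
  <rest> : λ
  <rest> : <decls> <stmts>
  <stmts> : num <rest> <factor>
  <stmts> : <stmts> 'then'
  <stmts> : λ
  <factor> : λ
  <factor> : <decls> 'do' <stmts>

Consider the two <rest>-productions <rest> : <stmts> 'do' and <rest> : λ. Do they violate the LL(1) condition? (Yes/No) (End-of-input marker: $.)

FIRST(<stmts> 'do') = { 'do', 'then', num } and FIRST(λ) = { λ }.
The second alternative is nullable and FOLLOW(<rest>) = { $, 'do', 'then', id, num } shares 'do' with FIRST of the first — conflict.

Yes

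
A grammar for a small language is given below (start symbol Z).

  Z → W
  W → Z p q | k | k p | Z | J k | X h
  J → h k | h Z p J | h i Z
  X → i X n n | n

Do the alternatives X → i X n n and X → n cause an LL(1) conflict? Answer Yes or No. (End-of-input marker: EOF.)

FIRST(i X n n) = { i } and FIRST(n) = { n }.
The FIRST sets are disjoint and neither alternative is nullable — no conflict.

No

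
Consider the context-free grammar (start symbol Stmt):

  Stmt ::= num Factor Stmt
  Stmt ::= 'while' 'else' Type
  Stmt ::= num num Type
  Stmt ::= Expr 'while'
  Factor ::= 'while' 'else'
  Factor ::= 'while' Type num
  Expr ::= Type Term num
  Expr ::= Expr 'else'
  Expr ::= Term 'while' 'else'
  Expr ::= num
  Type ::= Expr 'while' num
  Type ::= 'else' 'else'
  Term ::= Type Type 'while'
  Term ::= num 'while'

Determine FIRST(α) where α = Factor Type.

{ 'while' }

Add FIRST(Factor) = { 'while' }; Factor is not nullable, stop.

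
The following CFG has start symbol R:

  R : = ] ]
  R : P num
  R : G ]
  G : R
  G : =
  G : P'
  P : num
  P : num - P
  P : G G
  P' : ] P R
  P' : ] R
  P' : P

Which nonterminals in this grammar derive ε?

No nonterminal has an empty production or an RHS whose symbols are all nullable.

{ } (none)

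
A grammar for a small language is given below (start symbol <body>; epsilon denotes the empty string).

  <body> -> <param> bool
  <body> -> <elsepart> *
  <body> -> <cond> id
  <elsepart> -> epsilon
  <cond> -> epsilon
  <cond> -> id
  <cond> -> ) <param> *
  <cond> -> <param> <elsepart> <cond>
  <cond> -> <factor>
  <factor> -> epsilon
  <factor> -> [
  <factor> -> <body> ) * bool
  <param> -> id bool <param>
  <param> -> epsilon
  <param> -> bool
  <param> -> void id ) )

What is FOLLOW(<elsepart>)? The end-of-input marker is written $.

In <body> -> <elsepart> *: add FIRST(*) = { * }.
In <cond> -> <param> <elsepart> <cond>: add FIRST(<cond>)\{epsilon} = { ), *, [, bool, id, void }.
  Since <cond> is nullable, also add FOLLOW(<cond>) = { id }.
Union: FOLLOW(<elsepart>) = { ), *, [, bool, id, void }.

{ ), *, [, bool, id, void }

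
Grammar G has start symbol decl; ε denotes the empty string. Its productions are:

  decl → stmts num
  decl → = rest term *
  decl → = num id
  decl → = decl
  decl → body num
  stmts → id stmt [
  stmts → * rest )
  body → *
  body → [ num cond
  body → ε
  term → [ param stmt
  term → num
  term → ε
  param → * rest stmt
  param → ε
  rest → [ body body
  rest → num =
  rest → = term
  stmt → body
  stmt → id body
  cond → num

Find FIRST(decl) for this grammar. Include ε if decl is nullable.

{ *, =, [, id, num }

From decl → stmts num: add FIRST(stmts) = { *, id }.
decl → = rest term * contributes {=}.
decl → = num id contributes {=}.
decl → = decl contributes {=}.
From decl → body num: body nullable, take FIRST(body) ∪ {num} = { *, [, num }.
Union: FIRST(decl) = { *, =, [, id, num }.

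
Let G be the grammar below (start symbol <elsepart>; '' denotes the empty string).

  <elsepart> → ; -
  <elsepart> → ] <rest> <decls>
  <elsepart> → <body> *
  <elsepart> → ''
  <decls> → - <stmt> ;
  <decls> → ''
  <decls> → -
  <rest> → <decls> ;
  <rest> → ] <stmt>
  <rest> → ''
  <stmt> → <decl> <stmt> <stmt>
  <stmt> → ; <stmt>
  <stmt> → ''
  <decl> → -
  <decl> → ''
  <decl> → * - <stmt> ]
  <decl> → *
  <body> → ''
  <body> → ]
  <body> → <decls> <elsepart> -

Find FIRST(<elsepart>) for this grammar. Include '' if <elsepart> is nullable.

{ *, -, ;, ], '' }

<elsepart> → ; - contributes {;}.
<elsepart> → ] <rest> <decls> contributes {]}.
From <elsepart> → <body> *: <body> nullable, take FIRST(<body>) ∪ {*} = { *, -, ;, ] }.
<elsepart> → '' contributes ''.
Union: FIRST(<elsepart>) = { *, -, ;, ], '' }.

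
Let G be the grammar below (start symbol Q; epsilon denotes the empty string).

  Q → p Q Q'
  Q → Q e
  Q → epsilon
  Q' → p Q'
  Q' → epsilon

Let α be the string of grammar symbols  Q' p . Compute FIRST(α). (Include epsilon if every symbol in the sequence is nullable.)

Add FIRST(Q')\{epsilon} = { p }; Q' is nullable, continue.
p is a terminal; add {p} and stop.

{ p }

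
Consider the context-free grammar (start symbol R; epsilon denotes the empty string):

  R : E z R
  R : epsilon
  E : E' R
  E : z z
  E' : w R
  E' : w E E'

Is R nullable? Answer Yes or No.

Yes

R has an epsilon-production, so R ⇒ epsilon.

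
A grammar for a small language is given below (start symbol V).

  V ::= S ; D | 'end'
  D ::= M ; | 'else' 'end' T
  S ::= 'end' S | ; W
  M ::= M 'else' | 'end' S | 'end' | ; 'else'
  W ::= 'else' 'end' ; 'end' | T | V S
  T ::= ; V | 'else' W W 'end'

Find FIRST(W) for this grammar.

{ 'else', 'end', ; }

W ::= 'else' 'end' ; 'end' contributes {'else'}.
From W ::= T: add FIRST(T) = { 'else', ; }.
From W ::= V S: add FIRST(V) = { 'end', ; }.
Union: FIRST(W) = { 'else', 'end', ; }.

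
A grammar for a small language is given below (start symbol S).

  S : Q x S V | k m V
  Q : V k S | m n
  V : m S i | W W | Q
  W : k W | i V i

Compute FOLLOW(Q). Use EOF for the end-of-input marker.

In S : Q x S V: add FIRST(x S V) = { x }.
In V : Q: Q is at the end, add FOLLOW(V) = { EOF, i, k, m, x }.
Union: FOLLOW(Q) = { EOF, i, k, m, x }.

{ EOF, i, k, m, x }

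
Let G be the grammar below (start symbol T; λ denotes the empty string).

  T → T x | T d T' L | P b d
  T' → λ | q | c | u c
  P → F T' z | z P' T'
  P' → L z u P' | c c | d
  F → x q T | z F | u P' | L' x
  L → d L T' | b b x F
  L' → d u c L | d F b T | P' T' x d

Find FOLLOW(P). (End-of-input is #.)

{ b }

In T → P b d: add FIRST(b d) = { b }.
Union: FOLLOW(P) = { b }.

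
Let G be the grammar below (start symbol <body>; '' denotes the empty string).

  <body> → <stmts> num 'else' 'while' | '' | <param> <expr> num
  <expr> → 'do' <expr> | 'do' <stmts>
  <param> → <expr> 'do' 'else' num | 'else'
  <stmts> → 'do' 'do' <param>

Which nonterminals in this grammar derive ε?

Directly nullable (have an ''-production): <body>.
No other nonterminal has a production whose RHS symbols are all nullable.

{ <body> }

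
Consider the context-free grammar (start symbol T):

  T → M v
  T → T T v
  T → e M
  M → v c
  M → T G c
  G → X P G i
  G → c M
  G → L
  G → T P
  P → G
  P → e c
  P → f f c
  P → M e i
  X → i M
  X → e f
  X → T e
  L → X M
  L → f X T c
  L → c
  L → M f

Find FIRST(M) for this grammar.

M → v c contributes {v}.
From M → T G c: add FIRST(T) = { e, v }.
Union: FIRST(M) = { e, v }.

{ e, v }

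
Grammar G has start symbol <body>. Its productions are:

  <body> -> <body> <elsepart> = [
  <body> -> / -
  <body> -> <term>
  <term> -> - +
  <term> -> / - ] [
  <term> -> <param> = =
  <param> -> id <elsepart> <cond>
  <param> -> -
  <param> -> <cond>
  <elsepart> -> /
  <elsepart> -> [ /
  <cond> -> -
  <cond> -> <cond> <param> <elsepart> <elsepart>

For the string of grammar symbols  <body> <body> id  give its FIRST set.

{ -, /, id }

Add FIRST(<body>) = { -, /, id }; <body> is not nullable, stop.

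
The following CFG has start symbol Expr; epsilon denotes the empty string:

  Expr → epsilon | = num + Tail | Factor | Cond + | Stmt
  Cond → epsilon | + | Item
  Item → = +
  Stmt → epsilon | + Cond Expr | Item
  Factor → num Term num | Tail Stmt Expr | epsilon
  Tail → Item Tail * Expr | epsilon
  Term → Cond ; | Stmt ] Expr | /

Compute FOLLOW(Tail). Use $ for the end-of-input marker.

In Expr → = num + Tail: Tail is at the end, add FOLLOW(Expr) = { $, *, +, =, ], num }.
In Factor → Tail Stmt Expr: add FIRST(Stmt Expr)\{epsilon} = { +, =, num }.
  Since Stmt Expr is nullable, also add FOLLOW(Factor) = { $, *, +, =, ], num }.
In Tail → Item Tail * Expr: add FIRST(* Expr) = { * }.
Union: FOLLOW(Tail) = { $, *, +, =, ], num }.

{ $, *, +, =, ], num }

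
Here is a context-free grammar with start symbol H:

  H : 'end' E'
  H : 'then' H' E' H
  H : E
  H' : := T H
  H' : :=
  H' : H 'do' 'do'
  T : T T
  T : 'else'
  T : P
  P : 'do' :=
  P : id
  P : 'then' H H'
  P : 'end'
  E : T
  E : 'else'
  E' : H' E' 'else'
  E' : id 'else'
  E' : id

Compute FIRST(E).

From E : T: add FIRST(T) = { 'do', 'else', 'end', 'then', id }.
E : 'else' contributes {'else'}.
Union: FIRST(E) = { 'do', 'else', 'end', 'then', id }.

{ 'do', 'else', 'end', 'then', id }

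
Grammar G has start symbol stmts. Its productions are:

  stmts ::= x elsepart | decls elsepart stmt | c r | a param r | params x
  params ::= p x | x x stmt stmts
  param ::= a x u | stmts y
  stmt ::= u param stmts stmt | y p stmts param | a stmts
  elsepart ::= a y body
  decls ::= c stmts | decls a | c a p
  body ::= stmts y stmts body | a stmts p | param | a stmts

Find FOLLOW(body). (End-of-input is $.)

{ $, a, c, p, u, x, y }

In elsepart ::= a y body: body is at the end, add FOLLOW(elsepart) = { $, a, c, p, u, x, y }.
In body ::= stmts y stmts body: body is at the end, add FOLLOW(body) = { $, a, c, p, u, x, y }.
Union: FOLLOW(body) = { $, a, c, p, u, x, y }.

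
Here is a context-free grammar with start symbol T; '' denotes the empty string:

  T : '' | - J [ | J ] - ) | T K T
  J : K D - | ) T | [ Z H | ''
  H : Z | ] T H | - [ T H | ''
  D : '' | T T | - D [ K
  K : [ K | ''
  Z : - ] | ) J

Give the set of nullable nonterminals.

Directly nullable (have an ''-production): T, J, H, D, K.
No other nonterminal has a production whose RHS symbols are all nullable.

{ D, H, J, K, T }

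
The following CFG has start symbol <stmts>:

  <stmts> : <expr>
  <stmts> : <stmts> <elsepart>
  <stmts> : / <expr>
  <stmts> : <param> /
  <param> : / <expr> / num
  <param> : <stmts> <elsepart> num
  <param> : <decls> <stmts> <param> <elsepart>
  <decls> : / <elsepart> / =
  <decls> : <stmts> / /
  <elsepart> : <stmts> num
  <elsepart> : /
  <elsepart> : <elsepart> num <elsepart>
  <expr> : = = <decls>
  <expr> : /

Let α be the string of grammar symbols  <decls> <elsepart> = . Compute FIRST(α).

Add FIRST(<decls>) = { /, = }; <decls> is not nullable, stop.

{ /, = }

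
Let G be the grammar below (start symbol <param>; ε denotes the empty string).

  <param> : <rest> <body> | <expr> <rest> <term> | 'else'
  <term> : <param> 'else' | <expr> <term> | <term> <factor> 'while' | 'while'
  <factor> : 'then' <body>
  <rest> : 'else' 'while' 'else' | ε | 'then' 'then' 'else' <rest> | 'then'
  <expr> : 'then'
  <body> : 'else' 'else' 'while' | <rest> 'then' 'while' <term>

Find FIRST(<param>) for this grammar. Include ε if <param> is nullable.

{ 'else', 'then' }

From <param> : <rest> <body>: <rest> nullable, take FIRST(<rest>) ∪ FIRST(<body>) = { 'else', 'then' }.
From <param> : <expr> <rest> <term>: add FIRST(<expr>) = { 'then' }.
<param> : 'else' contributes {'else'}.
Union: FIRST(<param>) = { 'else', 'then' }.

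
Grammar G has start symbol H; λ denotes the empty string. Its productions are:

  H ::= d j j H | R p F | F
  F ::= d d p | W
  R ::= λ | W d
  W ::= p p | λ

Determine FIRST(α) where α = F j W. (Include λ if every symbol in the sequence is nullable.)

Add FIRST(F)\{λ} = { d, p }; F is nullable, continue.
j is a terminal; add {j} and stop.

{ d, j, p }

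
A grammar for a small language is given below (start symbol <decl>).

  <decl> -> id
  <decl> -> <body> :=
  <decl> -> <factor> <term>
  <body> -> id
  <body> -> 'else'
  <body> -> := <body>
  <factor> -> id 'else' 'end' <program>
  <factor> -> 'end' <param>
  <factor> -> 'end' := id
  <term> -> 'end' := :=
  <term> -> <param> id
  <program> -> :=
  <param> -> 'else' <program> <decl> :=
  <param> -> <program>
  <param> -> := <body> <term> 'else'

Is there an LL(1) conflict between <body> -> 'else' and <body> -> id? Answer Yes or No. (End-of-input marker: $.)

FIRST('else') = { 'else' } and FIRST(id) = { id }.
The FIRST sets are disjoint and neither alternative is nullable — no conflict.

No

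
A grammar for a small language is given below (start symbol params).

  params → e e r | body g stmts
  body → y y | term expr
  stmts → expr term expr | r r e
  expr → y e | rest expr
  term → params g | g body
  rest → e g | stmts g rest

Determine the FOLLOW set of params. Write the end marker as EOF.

params is the start symbol, so EOF ∈ FOLLOW(params).
In term → params g: add FIRST(g) = { g }.
Union: FOLLOW(params) = { EOF, g }.

{ EOF, g }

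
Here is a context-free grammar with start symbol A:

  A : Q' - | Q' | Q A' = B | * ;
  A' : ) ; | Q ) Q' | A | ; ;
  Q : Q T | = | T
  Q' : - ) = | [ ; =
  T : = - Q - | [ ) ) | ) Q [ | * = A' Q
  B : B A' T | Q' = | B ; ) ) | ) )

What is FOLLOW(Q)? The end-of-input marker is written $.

{ $, ), *, -, ;, =, [ }

In A : Q A' = B: add FIRST(A' = B) = { ), *, -, ;, =, [ }.
In A' : Q ) Q': add FIRST() Q') = { ) }.
In Q : Q T: add FIRST(T) = { ), *, =, [ }.
In T : = - Q -: add FIRST(-) = { - }.
In T : ) Q [: add FIRST([) = { [ }.
In T : * = A' Q: Q is at the end, add FOLLOW(T) = { $, ), *, -, ;, =, [ }.
Union: FOLLOW(Q) = { $, ), *, -, ;, =, [ }.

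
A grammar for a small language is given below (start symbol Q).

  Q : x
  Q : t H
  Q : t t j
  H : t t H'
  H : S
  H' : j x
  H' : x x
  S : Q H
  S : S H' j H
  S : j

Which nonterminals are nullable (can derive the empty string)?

{ } (none)

No nonterminal has an empty production or an RHS whose symbols are all nullable.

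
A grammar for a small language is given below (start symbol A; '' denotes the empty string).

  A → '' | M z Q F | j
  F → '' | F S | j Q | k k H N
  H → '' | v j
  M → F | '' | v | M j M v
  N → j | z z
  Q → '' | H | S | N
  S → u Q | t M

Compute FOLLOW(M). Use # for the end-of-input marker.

{ #, j, k, t, u, v, z }

In A → M z Q F: add FIRST(z Q F) = { z }.
In M → M j M v: add FIRST(j M v) = { j }.
In M → M j M v: add FIRST(v) = { v }.
In S → t M: M is at the end, add FOLLOW(S) = { #, j, k, t, u, v, z }.
Union: FOLLOW(M) = { #, j, k, t, u, v, z }.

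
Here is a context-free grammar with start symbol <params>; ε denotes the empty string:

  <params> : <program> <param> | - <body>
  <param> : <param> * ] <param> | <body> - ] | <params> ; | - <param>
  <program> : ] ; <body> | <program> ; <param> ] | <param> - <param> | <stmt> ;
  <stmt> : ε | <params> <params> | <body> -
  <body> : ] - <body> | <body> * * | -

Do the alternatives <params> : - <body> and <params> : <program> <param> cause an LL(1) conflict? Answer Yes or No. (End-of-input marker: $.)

Yes

FIRST(- <body>) = { - } and FIRST(<program> <param>) = { -, ;, ] }.
Both contain -, so the two alternatives are not disjoint — LL(1) conflict.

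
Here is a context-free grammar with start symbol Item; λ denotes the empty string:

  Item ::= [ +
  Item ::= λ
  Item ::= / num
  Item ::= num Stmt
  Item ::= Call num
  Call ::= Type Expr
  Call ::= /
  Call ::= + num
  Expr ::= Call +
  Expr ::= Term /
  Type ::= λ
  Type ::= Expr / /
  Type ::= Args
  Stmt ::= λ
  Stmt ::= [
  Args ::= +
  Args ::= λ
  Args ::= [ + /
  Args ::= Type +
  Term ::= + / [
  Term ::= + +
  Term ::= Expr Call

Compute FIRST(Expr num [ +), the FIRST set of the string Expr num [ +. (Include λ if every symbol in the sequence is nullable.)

Add FIRST(Expr) = { +, /, [ }; Expr is not nullable, stop.

{ +, /, [ }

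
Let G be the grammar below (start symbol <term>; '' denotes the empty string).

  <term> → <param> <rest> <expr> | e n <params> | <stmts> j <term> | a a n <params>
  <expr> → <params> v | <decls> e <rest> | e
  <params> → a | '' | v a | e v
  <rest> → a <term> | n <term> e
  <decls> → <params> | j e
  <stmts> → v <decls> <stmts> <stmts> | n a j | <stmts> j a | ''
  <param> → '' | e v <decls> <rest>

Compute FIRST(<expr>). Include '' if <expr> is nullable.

{ a, e, j, v }

From <expr> → <params> v: <params> nullable, take FIRST(<params>) ∪ {v} = { a, e, v }.
From <expr> → <decls> e <rest>: <decls> nullable, take FIRST(<decls>) ∪ {e} = { a, e, j, v }.
<expr> → e contributes {e}.
Union: FIRST(<expr>) = { a, e, j, v }.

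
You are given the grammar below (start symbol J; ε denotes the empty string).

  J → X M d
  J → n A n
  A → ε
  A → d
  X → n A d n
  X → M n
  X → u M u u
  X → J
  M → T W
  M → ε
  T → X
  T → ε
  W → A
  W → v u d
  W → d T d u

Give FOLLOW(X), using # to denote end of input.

{ d, n, u, v }

In J → X M d: add FIRST(M d) = { d, n, u, v }.
In T → X: X is at the end, add FOLLOW(T) = { d, n, u, v }.
Union: FOLLOW(X) = { d, n, u, v }.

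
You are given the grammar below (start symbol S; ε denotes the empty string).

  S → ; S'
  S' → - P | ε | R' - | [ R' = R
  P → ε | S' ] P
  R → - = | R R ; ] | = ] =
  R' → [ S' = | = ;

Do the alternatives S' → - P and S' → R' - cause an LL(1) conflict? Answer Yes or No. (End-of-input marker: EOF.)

No

FIRST(- P) = { - } and FIRST(R' -) = { =, [ }.
The FIRST sets are disjoint and neither alternative is nullable — no conflict.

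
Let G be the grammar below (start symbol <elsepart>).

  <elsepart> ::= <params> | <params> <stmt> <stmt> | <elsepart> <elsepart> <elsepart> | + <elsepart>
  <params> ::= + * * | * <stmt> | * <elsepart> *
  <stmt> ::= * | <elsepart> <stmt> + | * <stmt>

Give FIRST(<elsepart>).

{ *, + }

From <elsepart> ::= <params>: add FIRST(<params>) = { *, + }.
From <elsepart> ::= <params> <stmt> <stmt>: add FIRST(<params>) = { *, + }.
From <elsepart> ::= <elsepart> <elsepart> <elsepart>: add FIRST(<elsepart>) = { *, + }.
<elsepart> ::= + <elsepart> contributes {+}.
Union: FIRST(<elsepart>) = { *, + }.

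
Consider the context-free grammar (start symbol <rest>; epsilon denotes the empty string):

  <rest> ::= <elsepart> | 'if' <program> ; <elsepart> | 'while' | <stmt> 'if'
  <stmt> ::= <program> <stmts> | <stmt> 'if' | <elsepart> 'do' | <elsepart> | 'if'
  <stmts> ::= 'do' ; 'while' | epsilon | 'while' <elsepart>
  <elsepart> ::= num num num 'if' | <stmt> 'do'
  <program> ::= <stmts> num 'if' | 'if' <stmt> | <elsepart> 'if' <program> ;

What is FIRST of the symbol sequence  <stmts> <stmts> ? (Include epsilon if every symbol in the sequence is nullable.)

Add FIRST(<stmts>)\{epsilon} = { 'do', 'while' }; <stmts> is nullable, continue.
Add FIRST(<stmts>)\{epsilon} = { 'do', 'while' }; <stmts> is nullable, continue.
Every symbol is nullable, so include epsilon.

{ 'do', 'while', epsilon }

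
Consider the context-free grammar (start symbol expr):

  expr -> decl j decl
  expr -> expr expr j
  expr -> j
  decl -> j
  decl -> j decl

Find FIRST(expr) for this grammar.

From expr -> decl j decl: add FIRST(decl) = { j }.
From expr -> expr expr j: add FIRST(expr) = { j }.
expr -> j contributes {j}.
Union: FIRST(expr) = { j }.

{ j }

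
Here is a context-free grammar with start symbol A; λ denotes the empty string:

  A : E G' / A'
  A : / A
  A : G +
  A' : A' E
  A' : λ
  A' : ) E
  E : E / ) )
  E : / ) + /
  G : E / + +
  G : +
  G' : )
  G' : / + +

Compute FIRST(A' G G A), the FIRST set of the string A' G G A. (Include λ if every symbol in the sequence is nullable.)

Add FIRST(A')\{λ} = { ), / }; A' is nullable, continue.
Add FIRST(G) = { +, / }; G is not nullable, stop.

{ ), +, / }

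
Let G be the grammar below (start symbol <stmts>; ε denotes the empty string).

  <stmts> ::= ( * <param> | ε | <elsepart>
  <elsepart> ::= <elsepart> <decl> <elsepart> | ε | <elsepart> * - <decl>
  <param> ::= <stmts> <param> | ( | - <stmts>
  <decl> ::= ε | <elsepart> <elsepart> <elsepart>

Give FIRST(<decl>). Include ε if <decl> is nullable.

{ *, ε }

<decl> ::= ε contributes ε.
From <decl> ::= <elsepart> <elsepart> <elsepart>: <elsepart>, <elsepart>, <elsepart> nullable, take FIRST(<elsepart>) ∪ FIRST(<elsepart>) ∪ FIRST(<elsepart>) = { * }; also ε since the whole RHS is nullable.
Union: FIRST(<decl>) = { *, ε }.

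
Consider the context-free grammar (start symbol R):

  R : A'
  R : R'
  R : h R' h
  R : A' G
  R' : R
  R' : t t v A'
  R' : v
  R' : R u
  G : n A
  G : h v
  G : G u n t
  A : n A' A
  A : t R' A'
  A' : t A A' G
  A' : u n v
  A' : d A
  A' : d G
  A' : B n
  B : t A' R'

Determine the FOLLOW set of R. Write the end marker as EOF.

R is the start symbol, so EOF ∈ FOLLOW(R).
In R' : R: R is at the end, add FOLLOW(R') = { EOF, d, h, n, t, u }.
In R' : R u: add FIRST(u) = { u }.
Union: FOLLOW(R) = { EOF, d, h, n, t, u }.

{ EOF, d, h, n, t, u }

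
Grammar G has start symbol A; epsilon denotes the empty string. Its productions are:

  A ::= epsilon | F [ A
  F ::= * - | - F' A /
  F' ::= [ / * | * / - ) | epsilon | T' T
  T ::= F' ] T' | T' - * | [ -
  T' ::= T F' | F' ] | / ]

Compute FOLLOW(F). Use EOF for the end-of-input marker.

In A ::= F [ A: add FIRST([ A) = { [ }.
Union: FOLLOW(F) = { [ }.

{ [ }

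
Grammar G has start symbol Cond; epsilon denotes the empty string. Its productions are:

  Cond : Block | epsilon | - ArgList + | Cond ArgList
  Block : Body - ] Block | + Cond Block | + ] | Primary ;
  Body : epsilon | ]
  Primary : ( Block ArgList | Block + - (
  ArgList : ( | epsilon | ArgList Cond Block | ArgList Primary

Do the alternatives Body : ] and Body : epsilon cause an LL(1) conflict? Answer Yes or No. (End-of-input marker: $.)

No

FIRST(]) = { ] } and FIRST(epsilon) = { epsilon }.
The second is nullable but FOLLOW(Body) = { - } is disjoint from FIRST of the first.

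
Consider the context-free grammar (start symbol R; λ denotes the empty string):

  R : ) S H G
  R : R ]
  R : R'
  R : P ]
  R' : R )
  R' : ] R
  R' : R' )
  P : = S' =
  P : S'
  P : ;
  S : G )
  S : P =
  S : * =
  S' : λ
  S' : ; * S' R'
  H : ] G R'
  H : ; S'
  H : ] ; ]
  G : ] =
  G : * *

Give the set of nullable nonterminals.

Directly nullable (have an λ-production): S'.
P : S' with every symbol nullable, so P is nullable.
No other nonterminal has a production whose RHS symbols are all nullable.

{ P, S' }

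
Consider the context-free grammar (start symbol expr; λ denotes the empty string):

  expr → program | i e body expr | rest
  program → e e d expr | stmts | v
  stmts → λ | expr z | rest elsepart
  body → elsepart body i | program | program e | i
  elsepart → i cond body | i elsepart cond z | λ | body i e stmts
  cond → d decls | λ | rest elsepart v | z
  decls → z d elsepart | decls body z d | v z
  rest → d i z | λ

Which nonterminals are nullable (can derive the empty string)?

{ body, cond, elsepart, expr, program, rest, stmts }

Directly nullable (have an λ-production): stmts, elsepart, cond, rest.
program → stmts with every symbol nullable, so program is nullable.
body → program with every symbol nullable, so body is nullable.
expr → program with every symbol nullable, so expr is nullable.
No other nonterminal has a production whose RHS symbols are all nullable.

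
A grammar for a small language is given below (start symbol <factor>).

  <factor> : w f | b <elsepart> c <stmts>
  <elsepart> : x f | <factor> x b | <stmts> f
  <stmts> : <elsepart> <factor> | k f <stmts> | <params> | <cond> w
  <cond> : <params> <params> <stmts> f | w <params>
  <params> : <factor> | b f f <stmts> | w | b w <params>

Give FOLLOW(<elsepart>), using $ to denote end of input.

{ b, c, w }

In <factor> : b <elsepart> c <stmts>: add FIRST(c <stmts>) = { c }.
In <stmts> : <elsepart> <factor>: add FIRST(<factor>) = { b, w }.
Union: FOLLOW(<elsepart>) = { b, c, w }.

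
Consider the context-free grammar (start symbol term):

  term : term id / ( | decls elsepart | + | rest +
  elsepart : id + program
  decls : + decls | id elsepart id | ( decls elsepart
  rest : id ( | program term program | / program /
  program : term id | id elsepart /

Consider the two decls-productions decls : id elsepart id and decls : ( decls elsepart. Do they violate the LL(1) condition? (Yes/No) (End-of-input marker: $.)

No

FIRST(id elsepart id) = { id } and FIRST(( decls elsepart) = { ( }.
The FIRST sets are disjoint and neither alternative is nullable — no conflict.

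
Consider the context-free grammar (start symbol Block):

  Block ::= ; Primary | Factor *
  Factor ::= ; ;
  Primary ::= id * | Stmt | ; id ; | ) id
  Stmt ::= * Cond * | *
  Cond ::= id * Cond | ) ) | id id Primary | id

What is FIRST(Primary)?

{ ), *, ;, id }

Primary ::= id * contributes {id}.
From Primary ::= Stmt: add FIRST(Stmt) = { * }.
Primary ::= ; id ; contributes {;}.
Primary ::= ) id contributes {)}.
Union: FIRST(Primary) = { ), *, ;, id }.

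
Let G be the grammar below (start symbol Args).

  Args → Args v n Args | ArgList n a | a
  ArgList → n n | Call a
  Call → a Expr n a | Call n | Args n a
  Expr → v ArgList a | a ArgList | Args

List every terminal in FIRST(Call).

Call → a Expr n a contributes {a}.
From Call → Call n: add FIRST(Call) = { a, n }.
From Call → Args n a: add FIRST(Args) = { a, n }.
Union: FIRST(Call) = { a, n }.

{ a, n }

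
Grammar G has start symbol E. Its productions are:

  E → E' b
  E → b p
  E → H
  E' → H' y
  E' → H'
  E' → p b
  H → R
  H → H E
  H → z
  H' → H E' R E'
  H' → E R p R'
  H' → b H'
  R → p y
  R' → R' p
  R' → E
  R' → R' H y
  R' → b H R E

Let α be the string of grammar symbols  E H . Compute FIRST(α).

{ b, p, z }

Add FIRST(E) = { b, p, z }; E is not nullable, stop.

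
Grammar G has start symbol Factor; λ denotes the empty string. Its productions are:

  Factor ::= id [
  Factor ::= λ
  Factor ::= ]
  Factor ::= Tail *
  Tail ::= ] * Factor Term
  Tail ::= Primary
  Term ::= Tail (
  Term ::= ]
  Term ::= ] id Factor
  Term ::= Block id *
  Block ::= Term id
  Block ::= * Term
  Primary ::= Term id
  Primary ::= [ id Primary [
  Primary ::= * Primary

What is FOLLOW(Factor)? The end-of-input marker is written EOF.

{ EOF, (, *, [, ], id }

Factor is the start symbol, so EOF ∈ FOLLOW(Factor).
In Tail ::= ] * Factor Term: add FIRST(Term) = { *, [, ] }.
In Term ::= ] id Factor: Factor is at the end, add FOLLOW(Term) = { (, *, id }.
Union: FOLLOW(Factor) = { EOF, (, *, [, ], id }.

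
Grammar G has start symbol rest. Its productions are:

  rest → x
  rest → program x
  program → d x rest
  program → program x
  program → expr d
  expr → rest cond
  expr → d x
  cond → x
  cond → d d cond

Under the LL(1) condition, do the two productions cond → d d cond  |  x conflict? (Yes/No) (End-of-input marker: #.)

FIRST(d d cond) = { d } and FIRST(x) = { x }.
The FIRST sets are disjoint and neither alternative is nullable — no conflict.

No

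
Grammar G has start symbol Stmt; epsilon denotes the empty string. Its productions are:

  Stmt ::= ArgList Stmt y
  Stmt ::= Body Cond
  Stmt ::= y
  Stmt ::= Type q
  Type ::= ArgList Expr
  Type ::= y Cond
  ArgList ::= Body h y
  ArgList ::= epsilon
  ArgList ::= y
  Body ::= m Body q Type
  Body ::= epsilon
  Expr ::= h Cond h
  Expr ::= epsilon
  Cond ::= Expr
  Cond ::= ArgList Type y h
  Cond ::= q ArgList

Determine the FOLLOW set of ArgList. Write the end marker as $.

{ $, h, m, q, y }

In Stmt ::= ArgList Stmt y: add FIRST(Stmt y) = { h, m, q, y }.
In Type ::= ArgList Expr: add FIRST(Expr)\{epsilon} = { h }.
  Since Expr is nullable, also add FOLLOW(Type) = { $, h, m, q, y }.
In Cond ::= ArgList Type y h: add FIRST(Type y h) = { h, m, y }.
In Cond ::= q ArgList: ArgList is at the end, add FOLLOW(Cond) = { $, h, m, q, y }.
Union: FOLLOW(ArgList) = { $, h, m, q, y }.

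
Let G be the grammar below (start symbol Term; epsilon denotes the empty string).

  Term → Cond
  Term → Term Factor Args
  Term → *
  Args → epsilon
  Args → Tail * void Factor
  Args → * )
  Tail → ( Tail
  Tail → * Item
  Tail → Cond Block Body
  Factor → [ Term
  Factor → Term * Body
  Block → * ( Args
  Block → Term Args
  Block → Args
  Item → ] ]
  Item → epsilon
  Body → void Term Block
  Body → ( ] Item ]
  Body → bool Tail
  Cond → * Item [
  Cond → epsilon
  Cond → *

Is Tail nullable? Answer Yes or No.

Nullable nonterminals: Args, Block, Cond, Item, Term.
No production of Tail has an RHS whose symbols are all nullable, so Tail is not nullable.

No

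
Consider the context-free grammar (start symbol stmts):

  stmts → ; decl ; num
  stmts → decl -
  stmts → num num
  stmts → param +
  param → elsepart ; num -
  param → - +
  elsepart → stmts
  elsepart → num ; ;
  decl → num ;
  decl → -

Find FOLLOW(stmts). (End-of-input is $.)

{ $, ; }

stmts is the start symbol, so $ ∈ FOLLOW(stmts).
In elsepart → stmts: stmts is at the end, add FOLLOW(elsepart) = { ; }.
Union: FOLLOW(stmts) = { $, ; }.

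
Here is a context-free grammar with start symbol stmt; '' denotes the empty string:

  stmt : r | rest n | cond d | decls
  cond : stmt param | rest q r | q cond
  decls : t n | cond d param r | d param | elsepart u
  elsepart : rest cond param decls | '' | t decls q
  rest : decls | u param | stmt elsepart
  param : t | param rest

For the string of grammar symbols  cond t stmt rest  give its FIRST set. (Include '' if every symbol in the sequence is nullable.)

Add FIRST(cond) = { d, q, r, t, u }; cond is not nullable, stop.

{ d, q, r, t, u }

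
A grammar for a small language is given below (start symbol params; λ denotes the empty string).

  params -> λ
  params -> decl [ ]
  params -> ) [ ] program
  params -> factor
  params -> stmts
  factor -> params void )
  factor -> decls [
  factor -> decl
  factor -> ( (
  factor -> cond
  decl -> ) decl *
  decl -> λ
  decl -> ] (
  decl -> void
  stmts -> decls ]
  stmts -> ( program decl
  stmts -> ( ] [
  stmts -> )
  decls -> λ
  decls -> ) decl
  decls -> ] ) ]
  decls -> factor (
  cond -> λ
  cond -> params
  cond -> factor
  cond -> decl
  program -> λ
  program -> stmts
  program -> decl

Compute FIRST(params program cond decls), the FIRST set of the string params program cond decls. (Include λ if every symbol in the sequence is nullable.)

{ (, ), [, ], void, λ }

Add FIRST(params)\{λ} = { (, ), [, ], void }; params is nullable, continue.
Add FIRST(program)\{λ} = { (, ), [, ], void }; program is nullable, continue.
Add FIRST(cond)\{λ} = { (, ), [, ], void }; cond is nullable, continue.
Add FIRST(decls)\{λ} = { (, ), [, ], void }; decls is nullable, continue.
Every symbol is nullable, so include λ.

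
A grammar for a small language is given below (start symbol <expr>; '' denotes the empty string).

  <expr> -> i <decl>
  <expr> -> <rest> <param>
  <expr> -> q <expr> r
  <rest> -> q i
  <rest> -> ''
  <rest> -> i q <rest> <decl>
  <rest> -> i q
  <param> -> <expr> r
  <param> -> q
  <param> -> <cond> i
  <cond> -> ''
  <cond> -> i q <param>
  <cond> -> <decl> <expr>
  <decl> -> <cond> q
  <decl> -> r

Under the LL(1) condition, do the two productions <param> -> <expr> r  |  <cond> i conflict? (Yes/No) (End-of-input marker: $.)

Yes

FIRST(<expr> r) = { i, q, r } and FIRST(<cond> i) = { i, q, r }.
Both contain i, so the two alternatives are not disjoint — LL(1) conflict.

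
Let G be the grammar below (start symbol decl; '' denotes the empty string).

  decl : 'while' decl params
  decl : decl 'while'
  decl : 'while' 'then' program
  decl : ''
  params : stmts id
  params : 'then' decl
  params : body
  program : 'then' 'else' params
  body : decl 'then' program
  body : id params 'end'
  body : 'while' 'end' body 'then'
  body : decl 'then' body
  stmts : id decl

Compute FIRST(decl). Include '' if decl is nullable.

{ 'while', '' }

decl : 'while' decl params contributes {'while'}.
From decl : decl 'while': decl nullable, take FIRST(decl) ∪ {'while'} = { 'while' }.
decl : 'while' 'then' program contributes {'while'}.
decl : '' contributes ''.
Union: FIRST(decl) = { 'while', '' }.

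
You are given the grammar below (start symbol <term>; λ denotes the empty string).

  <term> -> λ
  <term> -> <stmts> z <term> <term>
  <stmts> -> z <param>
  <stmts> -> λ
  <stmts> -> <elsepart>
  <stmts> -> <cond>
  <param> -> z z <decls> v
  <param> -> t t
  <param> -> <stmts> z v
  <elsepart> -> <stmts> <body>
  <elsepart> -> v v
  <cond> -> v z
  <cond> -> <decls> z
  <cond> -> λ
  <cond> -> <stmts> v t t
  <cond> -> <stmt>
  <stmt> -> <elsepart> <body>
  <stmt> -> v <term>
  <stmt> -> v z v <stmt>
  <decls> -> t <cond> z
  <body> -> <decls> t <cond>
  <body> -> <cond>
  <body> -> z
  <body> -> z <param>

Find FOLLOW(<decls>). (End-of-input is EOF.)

{ t, v, z }

In <param> -> z z <decls> v: add FIRST(v) = { v }.
In <cond> -> <decls> z: add FIRST(z) = { z }.
In <body> -> <decls> t <cond>: add FIRST(t <cond>) = { t }.
Union: FOLLOW(<decls>) = { t, v, z }.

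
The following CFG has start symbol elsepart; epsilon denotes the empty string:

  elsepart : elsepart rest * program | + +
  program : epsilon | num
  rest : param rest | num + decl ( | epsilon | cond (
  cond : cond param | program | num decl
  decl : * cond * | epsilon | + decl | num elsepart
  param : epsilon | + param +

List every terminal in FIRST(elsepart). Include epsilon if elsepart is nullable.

From elsepart : elsepart rest * program: add FIRST(elsepart) = { + }.
elsepart : + + contributes {+}.
Union: FIRST(elsepart) = { + }.

{ + }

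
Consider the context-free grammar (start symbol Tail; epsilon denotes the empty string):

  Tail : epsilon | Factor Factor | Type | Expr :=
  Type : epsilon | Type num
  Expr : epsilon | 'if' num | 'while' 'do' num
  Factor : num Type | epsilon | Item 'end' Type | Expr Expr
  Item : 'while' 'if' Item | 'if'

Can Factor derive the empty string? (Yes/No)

Factor has an epsilon-production, so Factor ⇒ epsilon.

Yes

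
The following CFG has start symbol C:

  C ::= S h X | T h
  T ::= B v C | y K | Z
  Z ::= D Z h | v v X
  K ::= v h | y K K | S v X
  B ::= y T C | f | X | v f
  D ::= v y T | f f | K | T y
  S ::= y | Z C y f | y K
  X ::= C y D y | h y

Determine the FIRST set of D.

{ f, h, v, y }

D ::= v y T contributes {v}.
D ::= f f contributes {f}.
From D ::= K: add FIRST(K) = { f, h, v, y }.
From D ::= T y: add FIRST(T) = { f, h, v, y }.
Union: FIRST(D) = { f, h, v, y }.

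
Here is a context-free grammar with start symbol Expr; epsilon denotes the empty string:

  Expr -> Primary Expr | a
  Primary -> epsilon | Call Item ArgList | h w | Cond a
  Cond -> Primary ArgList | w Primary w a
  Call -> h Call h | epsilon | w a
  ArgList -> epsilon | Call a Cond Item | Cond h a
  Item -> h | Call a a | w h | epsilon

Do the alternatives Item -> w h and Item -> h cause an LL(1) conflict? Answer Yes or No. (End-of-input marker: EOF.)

No

FIRST(w h) = { w } and FIRST(h) = { h }.
The FIRST sets are disjoint and neither alternative is nullable — no conflict.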